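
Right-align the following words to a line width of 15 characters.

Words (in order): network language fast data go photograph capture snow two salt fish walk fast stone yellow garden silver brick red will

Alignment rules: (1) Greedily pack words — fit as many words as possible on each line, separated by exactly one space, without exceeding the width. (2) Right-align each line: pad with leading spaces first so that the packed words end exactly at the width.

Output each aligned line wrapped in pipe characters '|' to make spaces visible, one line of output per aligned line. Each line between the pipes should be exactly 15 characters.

Answer: |        network|
|  language fast|
|        data go|
|     photograph|
|   capture snow|
|  two salt fish|
|walk fast stone|
|  yellow garden|
|   silver brick|
|       red will|

Derivation:
Line 1: ['network'] (min_width=7, slack=8)
Line 2: ['language', 'fast'] (min_width=13, slack=2)
Line 3: ['data', 'go'] (min_width=7, slack=8)
Line 4: ['photograph'] (min_width=10, slack=5)
Line 5: ['capture', 'snow'] (min_width=12, slack=3)
Line 6: ['two', 'salt', 'fish'] (min_width=13, slack=2)
Line 7: ['walk', 'fast', 'stone'] (min_width=15, slack=0)
Line 8: ['yellow', 'garden'] (min_width=13, slack=2)
Line 9: ['silver', 'brick'] (min_width=12, slack=3)
Line 10: ['red', 'will'] (min_width=8, slack=7)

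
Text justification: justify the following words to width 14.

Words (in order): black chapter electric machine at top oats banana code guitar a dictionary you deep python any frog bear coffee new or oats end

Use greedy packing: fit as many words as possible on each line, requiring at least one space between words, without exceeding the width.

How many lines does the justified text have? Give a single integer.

Answer: 10

Derivation:
Line 1: ['black', 'chapter'] (min_width=13, slack=1)
Line 2: ['electric'] (min_width=8, slack=6)
Line 3: ['machine', 'at', 'top'] (min_width=14, slack=0)
Line 4: ['oats', 'banana'] (min_width=11, slack=3)
Line 5: ['code', 'guitar', 'a'] (min_width=13, slack=1)
Line 6: ['dictionary', 'you'] (min_width=14, slack=0)
Line 7: ['deep', 'python'] (min_width=11, slack=3)
Line 8: ['any', 'frog', 'bear'] (min_width=13, slack=1)
Line 9: ['coffee', 'new', 'or'] (min_width=13, slack=1)
Line 10: ['oats', 'end'] (min_width=8, slack=6)
Total lines: 10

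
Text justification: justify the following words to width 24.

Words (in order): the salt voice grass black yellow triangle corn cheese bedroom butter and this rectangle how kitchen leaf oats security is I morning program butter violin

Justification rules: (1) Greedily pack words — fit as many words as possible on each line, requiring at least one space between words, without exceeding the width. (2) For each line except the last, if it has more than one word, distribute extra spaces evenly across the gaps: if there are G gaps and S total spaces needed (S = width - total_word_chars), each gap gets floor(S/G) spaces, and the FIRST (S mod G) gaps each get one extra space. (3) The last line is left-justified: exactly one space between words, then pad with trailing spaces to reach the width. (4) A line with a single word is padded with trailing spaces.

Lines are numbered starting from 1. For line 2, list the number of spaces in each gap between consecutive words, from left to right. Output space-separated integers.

Line 1: ['the', 'salt', 'voice', 'grass'] (min_width=20, slack=4)
Line 2: ['black', 'yellow', 'triangle'] (min_width=21, slack=3)
Line 3: ['corn', 'cheese', 'bedroom'] (min_width=19, slack=5)
Line 4: ['butter', 'and', 'this'] (min_width=15, slack=9)
Line 5: ['rectangle', 'how', 'kitchen'] (min_width=21, slack=3)
Line 6: ['leaf', 'oats', 'security', 'is', 'I'] (min_width=23, slack=1)
Line 7: ['morning', 'program', 'butter'] (min_width=22, slack=2)
Line 8: ['violin'] (min_width=6, slack=18)

Answer: 3 2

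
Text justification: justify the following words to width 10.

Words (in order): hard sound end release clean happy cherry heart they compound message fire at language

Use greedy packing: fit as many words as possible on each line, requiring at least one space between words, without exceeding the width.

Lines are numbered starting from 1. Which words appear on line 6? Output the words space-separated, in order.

Line 1: ['hard', 'sound'] (min_width=10, slack=0)
Line 2: ['end'] (min_width=3, slack=7)
Line 3: ['release'] (min_width=7, slack=3)
Line 4: ['clean'] (min_width=5, slack=5)
Line 5: ['happy'] (min_width=5, slack=5)
Line 6: ['cherry'] (min_width=6, slack=4)
Line 7: ['heart', 'they'] (min_width=10, slack=0)
Line 8: ['compound'] (min_width=8, slack=2)
Line 9: ['message'] (min_width=7, slack=3)
Line 10: ['fire', 'at'] (min_width=7, slack=3)
Line 11: ['language'] (min_width=8, slack=2)

Answer: cherry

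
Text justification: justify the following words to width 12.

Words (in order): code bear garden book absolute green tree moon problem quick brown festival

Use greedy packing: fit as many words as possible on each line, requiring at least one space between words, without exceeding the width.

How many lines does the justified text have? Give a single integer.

Answer: 7

Derivation:
Line 1: ['code', 'bear'] (min_width=9, slack=3)
Line 2: ['garden', 'book'] (min_width=11, slack=1)
Line 3: ['absolute'] (min_width=8, slack=4)
Line 4: ['green', 'tree'] (min_width=10, slack=2)
Line 5: ['moon', 'problem'] (min_width=12, slack=0)
Line 6: ['quick', 'brown'] (min_width=11, slack=1)
Line 7: ['festival'] (min_width=8, slack=4)
Total lines: 7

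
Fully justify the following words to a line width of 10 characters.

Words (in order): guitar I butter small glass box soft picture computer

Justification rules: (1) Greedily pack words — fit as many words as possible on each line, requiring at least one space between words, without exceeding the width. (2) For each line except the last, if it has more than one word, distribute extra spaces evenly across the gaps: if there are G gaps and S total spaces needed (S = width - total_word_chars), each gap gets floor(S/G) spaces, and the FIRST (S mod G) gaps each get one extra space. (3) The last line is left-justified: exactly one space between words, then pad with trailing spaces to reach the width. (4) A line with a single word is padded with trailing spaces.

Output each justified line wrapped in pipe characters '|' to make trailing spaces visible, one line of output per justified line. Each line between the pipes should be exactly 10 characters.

Line 1: ['guitar', 'I'] (min_width=8, slack=2)
Line 2: ['butter'] (min_width=6, slack=4)
Line 3: ['small'] (min_width=5, slack=5)
Line 4: ['glass', 'box'] (min_width=9, slack=1)
Line 5: ['soft'] (min_width=4, slack=6)
Line 6: ['picture'] (min_width=7, slack=3)
Line 7: ['computer'] (min_width=8, slack=2)

Answer: |guitar   I|
|butter    |
|small     |
|glass  box|
|soft      |
|picture   |
|computer  |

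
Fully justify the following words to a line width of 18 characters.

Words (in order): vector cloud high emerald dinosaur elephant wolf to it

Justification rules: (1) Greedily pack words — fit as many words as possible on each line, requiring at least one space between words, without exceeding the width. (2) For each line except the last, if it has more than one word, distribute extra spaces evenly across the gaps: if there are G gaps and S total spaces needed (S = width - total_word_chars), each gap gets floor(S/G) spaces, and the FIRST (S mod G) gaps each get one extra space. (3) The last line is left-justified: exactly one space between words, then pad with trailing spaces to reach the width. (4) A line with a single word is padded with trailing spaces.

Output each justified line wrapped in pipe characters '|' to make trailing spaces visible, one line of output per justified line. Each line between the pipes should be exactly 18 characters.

Line 1: ['vector', 'cloud', 'high'] (min_width=17, slack=1)
Line 2: ['emerald', 'dinosaur'] (min_width=16, slack=2)
Line 3: ['elephant', 'wolf', 'to'] (min_width=16, slack=2)
Line 4: ['it'] (min_width=2, slack=16)

Answer: |vector  cloud high|
|emerald   dinosaur|
|elephant  wolf  to|
|it                |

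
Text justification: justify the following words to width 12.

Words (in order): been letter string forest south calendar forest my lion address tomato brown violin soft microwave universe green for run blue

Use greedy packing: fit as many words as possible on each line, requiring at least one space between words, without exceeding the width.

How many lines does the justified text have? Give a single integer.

Line 1: ['been', 'letter'] (min_width=11, slack=1)
Line 2: ['string'] (min_width=6, slack=6)
Line 3: ['forest', 'south'] (min_width=12, slack=0)
Line 4: ['calendar'] (min_width=8, slack=4)
Line 5: ['forest', 'my'] (min_width=9, slack=3)
Line 6: ['lion', 'address'] (min_width=12, slack=0)
Line 7: ['tomato', 'brown'] (min_width=12, slack=0)
Line 8: ['violin', 'soft'] (min_width=11, slack=1)
Line 9: ['microwave'] (min_width=9, slack=3)
Line 10: ['universe'] (min_width=8, slack=4)
Line 11: ['green', 'for'] (min_width=9, slack=3)
Line 12: ['run', 'blue'] (min_width=8, slack=4)
Total lines: 12

Answer: 12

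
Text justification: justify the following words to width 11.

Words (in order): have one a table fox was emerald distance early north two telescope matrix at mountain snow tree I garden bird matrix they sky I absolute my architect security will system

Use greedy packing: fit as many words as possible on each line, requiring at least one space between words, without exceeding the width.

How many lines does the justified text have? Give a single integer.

Line 1: ['have', 'one', 'a'] (min_width=10, slack=1)
Line 2: ['table', 'fox'] (min_width=9, slack=2)
Line 3: ['was', 'emerald'] (min_width=11, slack=0)
Line 4: ['distance'] (min_width=8, slack=3)
Line 5: ['early', 'north'] (min_width=11, slack=0)
Line 6: ['two'] (min_width=3, slack=8)
Line 7: ['telescope'] (min_width=9, slack=2)
Line 8: ['matrix', 'at'] (min_width=9, slack=2)
Line 9: ['mountain'] (min_width=8, slack=3)
Line 10: ['snow', 'tree', 'I'] (min_width=11, slack=0)
Line 11: ['garden', 'bird'] (min_width=11, slack=0)
Line 12: ['matrix', 'they'] (min_width=11, slack=0)
Line 13: ['sky', 'I'] (min_width=5, slack=6)
Line 14: ['absolute', 'my'] (min_width=11, slack=0)
Line 15: ['architect'] (min_width=9, slack=2)
Line 16: ['security'] (min_width=8, slack=3)
Line 17: ['will', 'system'] (min_width=11, slack=0)
Total lines: 17

Answer: 17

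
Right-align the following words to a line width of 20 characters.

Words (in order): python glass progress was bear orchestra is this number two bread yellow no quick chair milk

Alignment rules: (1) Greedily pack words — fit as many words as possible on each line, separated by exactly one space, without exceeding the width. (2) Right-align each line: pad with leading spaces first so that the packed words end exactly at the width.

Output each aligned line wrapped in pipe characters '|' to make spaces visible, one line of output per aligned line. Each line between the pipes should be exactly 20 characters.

Answer: |        python glass|
|   progress was bear|
|   orchestra is this|
|    number two bread|
|     yellow no quick|
|          chair milk|

Derivation:
Line 1: ['python', 'glass'] (min_width=12, slack=8)
Line 2: ['progress', 'was', 'bear'] (min_width=17, slack=3)
Line 3: ['orchestra', 'is', 'this'] (min_width=17, slack=3)
Line 4: ['number', 'two', 'bread'] (min_width=16, slack=4)
Line 5: ['yellow', 'no', 'quick'] (min_width=15, slack=5)
Line 6: ['chair', 'milk'] (min_width=10, slack=10)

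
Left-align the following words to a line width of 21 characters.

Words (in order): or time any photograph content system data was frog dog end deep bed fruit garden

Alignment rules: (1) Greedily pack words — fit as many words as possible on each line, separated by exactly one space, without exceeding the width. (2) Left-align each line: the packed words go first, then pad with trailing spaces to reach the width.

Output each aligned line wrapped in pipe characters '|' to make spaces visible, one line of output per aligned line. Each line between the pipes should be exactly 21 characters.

Line 1: ['or', 'time', 'any'] (min_width=11, slack=10)
Line 2: ['photograph', 'content'] (min_width=18, slack=3)
Line 3: ['system', 'data', 'was', 'frog'] (min_width=20, slack=1)
Line 4: ['dog', 'end', 'deep', 'bed'] (min_width=16, slack=5)
Line 5: ['fruit', 'garden'] (min_width=12, slack=9)

Answer: |or time any          |
|photograph content   |
|system data was frog |
|dog end deep bed     |
|fruit garden         |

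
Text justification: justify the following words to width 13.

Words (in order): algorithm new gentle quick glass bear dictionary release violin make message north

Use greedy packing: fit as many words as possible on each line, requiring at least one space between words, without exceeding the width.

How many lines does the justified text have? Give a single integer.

Line 1: ['algorithm', 'new'] (min_width=13, slack=0)
Line 2: ['gentle', 'quick'] (min_width=12, slack=1)
Line 3: ['glass', 'bear'] (min_width=10, slack=3)
Line 4: ['dictionary'] (min_width=10, slack=3)
Line 5: ['release'] (min_width=7, slack=6)
Line 6: ['violin', 'make'] (min_width=11, slack=2)
Line 7: ['message', 'north'] (min_width=13, slack=0)
Total lines: 7

Answer: 7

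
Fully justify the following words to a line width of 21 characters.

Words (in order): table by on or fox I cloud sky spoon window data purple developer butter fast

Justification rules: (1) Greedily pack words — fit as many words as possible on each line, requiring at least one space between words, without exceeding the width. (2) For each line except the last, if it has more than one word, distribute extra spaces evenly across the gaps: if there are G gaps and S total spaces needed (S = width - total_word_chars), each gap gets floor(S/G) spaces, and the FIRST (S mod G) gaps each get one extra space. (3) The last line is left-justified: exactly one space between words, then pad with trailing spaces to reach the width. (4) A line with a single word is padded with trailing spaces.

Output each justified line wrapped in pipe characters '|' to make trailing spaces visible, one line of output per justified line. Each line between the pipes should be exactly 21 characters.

Line 1: ['table', 'by', 'on', 'or', 'fox', 'I'] (min_width=20, slack=1)
Line 2: ['cloud', 'sky', 'spoon'] (min_width=15, slack=6)
Line 3: ['window', 'data', 'purple'] (min_width=18, slack=3)
Line 4: ['developer', 'butter', 'fast'] (min_width=21, slack=0)

Answer: |table  by on or fox I|
|cloud    sky    spoon|
|window   data  purple|
|developer butter fast|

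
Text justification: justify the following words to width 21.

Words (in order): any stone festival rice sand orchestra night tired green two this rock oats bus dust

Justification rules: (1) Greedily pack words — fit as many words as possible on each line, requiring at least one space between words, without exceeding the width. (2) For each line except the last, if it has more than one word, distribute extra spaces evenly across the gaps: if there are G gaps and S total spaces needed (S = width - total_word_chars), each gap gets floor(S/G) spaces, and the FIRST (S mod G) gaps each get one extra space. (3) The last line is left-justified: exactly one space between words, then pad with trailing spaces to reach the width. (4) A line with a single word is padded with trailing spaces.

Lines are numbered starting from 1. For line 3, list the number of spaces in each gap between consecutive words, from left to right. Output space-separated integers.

Answer: 1 1 1

Derivation:
Line 1: ['any', 'stone', 'festival'] (min_width=18, slack=3)
Line 2: ['rice', 'sand', 'orchestra'] (min_width=19, slack=2)
Line 3: ['night', 'tired', 'green', 'two'] (min_width=21, slack=0)
Line 4: ['this', 'rock', 'oats', 'bus'] (min_width=18, slack=3)
Line 5: ['dust'] (min_width=4, slack=17)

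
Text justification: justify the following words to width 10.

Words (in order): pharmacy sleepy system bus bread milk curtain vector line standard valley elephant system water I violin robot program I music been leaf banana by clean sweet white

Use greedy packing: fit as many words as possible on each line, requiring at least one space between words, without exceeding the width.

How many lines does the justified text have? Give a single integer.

Line 1: ['pharmacy'] (min_width=8, slack=2)
Line 2: ['sleepy'] (min_width=6, slack=4)
Line 3: ['system', 'bus'] (min_width=10, slack=0)
Line 4: ['bread', 'milk'] (min_width=10, slack=0)
Line 5: ['curtain'] (min_width=7, slack=3)
Line 6: ['vector'] (min_width=6, slack=4)
Line 7: ['line'] (min_width=4, slack=6)
Line 8: ['standard'] (min_width=8, slack=2)
Line 9: ['valley'] (min_width=6, slack=4)
Line 10: ['elephant'] (min_width=8, slack=2)
Line 11: ['system'] (min_width=6, slack=4)
Line 12: ['water', 'I'] (min_width=7, slack=3)
Line 13: ['violin'] (min_width=6, slack=4)
Line 14: ['robot'] (min_width=5, slack=5)
Line 15: ['program', 'I'] (min_width=9, slack=1)
Line 16: ['music', 'been'] (min_width=10, slack=0)
Line 17: ['leaf'] (min_width=4, slack=6)
Line 18: ['banana', 'by'] (min_width=9, slack=1)
Line 19: ['clean'] (min_width=5, slack=5)
Line 20: ['sweet'] (min_width=5, slack=5)
Line 21: ['white'] (min_width=5, slack=5)
Total lines: 21

Answer: 21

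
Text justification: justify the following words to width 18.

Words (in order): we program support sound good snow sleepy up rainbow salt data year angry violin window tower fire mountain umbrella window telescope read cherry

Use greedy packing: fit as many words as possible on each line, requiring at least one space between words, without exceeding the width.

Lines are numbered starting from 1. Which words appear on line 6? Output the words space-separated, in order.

Answer: window tower fire

Derivation:
Line 1: ['we', 'program', 'support'] (min_width=18, slack=0)
Line 2: ['sound', 'good', 'snow'] (min_width=15, slack=3)
Line 3: ['sleepy', 'up', 'rainbow'] (min_width=17, slack=1)
Line 4: ['salt', 'data', 'year'] (min_width=14, slack=4)
Line 5: ['angry', 'violin'] (min_width=12, slack=6)
Line 6: ['window', 'tower', 'fire'] (min_width=17, slack=1)
Line 7: ['mountain', 'umbrella'] (min_width=17, slack=1)
Line 8: ['window', 'telescope'] (min_width=16, slack=2)
Line 9: ['read', 'cherry'] (min_width=11, slack=7)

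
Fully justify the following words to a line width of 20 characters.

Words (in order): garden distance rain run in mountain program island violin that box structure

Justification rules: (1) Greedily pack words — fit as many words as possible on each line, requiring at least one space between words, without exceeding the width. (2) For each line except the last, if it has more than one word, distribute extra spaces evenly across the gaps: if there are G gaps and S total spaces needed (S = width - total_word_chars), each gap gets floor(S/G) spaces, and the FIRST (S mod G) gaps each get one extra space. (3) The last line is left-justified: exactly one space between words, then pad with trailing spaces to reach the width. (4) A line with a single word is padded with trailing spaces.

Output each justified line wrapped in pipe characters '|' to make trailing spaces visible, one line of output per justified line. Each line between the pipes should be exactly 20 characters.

Answer: |garden distance rain|
|run    in   mountain|
|program       island|
|violin    that   box|
|structure           |

Derivation:
Line 1: ['garden', 'distance', 'rain'] (min_width=20, slack=0)
Line 2: ['run', 'in', 'mountain'] (min_width=15, slack=5)
Line 3: ['program', 'island'] (min_width=14, slack=6)
Line 4: ['violin', 'that', 'box'] (min_width=15, slack=5)
Line 5: ['structure'] (min_width=9, slack=11)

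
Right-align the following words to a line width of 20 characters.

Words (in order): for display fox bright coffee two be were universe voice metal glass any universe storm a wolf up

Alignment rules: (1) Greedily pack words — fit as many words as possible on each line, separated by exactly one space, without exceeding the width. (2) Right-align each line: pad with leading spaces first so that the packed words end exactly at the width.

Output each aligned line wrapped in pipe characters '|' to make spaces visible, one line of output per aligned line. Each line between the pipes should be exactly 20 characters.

Line 1: ['for', 'display', 'fox'] (min_width=15, slack=5)
Line 2: ['bright', 'coffee', 'two', 'be'] (min_width=20, slack=0)
Line 3: ['were', 'universe', 'voice'] (min_width=19, slack=1)
Line 4: ['metal', 'glass', 'any'] (min_width=15, slack=5)
Line 5: ['universe', 'storm', 'a'] (min_width=16, slack=4)
Line 6: ['wolf', 'up'] (min_width=7, slack=13)

Answer: |     for display fox|
|bright coffee two be|
| were universe voice|
|     metal glass any|
|    universe storm a|
|             wolf up|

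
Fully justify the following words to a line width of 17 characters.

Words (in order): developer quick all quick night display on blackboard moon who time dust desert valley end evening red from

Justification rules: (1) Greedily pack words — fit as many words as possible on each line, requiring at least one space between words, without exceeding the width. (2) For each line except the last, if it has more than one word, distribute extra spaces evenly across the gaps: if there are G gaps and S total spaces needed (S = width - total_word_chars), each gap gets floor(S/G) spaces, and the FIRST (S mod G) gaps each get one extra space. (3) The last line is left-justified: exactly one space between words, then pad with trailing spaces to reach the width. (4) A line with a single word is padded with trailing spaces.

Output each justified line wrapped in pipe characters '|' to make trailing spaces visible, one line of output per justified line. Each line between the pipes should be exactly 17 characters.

Answer: |developer   quick|
|all  quick  night|
|display        on|
|blackboard   moon|
|who   time   dust|
|desert valley end|
|evening red from |

Derivation:
Line 1: ['developer', 'quick'] (min_width=15, slack=2)
Line 2: ['all', 'quick', 'night'] (min_width=15, slack=2)
Line 3: ['display', 'on'] (min_width=10, slack=7)
Line 4: ['blackboard', 'moon'] (min_width=15, slack=2)
Line 5: ['who', 'time', 'dust'] (min_width=13, slack=4)
Line 6: ['desert', 'valley', 'end'] (min_width=17, slack=0)
Line 7: ['evening', 'red', 'from'] (min_width=16, slack=1)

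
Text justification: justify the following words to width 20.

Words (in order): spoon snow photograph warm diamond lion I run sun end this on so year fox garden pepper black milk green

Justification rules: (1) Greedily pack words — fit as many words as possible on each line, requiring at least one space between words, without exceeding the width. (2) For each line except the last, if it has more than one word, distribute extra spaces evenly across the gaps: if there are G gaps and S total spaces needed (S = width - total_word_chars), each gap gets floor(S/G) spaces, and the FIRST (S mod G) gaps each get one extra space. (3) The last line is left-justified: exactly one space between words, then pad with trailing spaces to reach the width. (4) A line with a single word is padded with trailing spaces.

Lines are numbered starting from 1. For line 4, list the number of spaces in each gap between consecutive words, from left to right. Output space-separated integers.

Answer: 2 2 1 1

Derivation:
Line 1: ['spoon', 'snow'] (min_width=10, slack=10)
Line 2: ['photograph', 'warm'] (min_width=15, slack=5)
Line 3: ['diamond', 'lion', 'I', 'run'] (min_width=18, slack=2)
Line 4: ['sun', 'end', 'this', 'on', 'so'] (min_width=18, slack=2)
Line 5: ['year', 'fox', 'garden'] (min_width=15, slack=5)
Line 6: ['pepper', 'black', 'milk'] (min_width=17, slack=3)
Line 7: ['green'] (min_width=5, slack=15)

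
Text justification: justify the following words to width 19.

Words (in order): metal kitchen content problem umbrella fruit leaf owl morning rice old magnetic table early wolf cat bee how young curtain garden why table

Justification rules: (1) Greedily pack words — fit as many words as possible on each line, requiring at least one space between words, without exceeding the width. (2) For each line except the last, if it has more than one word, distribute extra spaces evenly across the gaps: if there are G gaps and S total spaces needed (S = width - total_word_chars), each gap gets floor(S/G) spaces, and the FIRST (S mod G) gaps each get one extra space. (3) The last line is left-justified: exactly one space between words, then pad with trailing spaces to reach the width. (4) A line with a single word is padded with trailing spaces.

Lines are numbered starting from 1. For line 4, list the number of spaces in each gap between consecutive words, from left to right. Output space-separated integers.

Line 1: ['metal', 'kitchen'] (min_width=13, slack=6)
Line 2: ['content', 'problem'] (min_width=15, slack=4)
Line 3: ['umbrella', 'fruit', 'leaf'] (min_width=19, slack=0)
Line 4: ['owl', 'morning', 'rice'] (min_width=16, slack=3)
Line 5: ['old', 'magnetic', 'table'] (min_width=18, slack=1)
Line 6: ['early', 'wolf', 'cat', 'bee'] (min_width=18, slack=1)
Line 7: ['how', 'young', 'curtain'] (min_width=17, slack=2)
Line 8: ['garden', 'why', 'table'] (min_width=16, slack=3)

Answer: 3 2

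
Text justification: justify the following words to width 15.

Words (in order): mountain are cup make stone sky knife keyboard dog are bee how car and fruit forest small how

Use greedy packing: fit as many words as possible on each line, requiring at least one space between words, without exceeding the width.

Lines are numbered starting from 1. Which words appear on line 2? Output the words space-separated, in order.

Line 1: ['mountain', 'are'] (min_width=12, slack=3)
Line 2: ['cup', 'make', 'stone'] (min_width=14, slack=1)
Line 3: ['sky', 'knife'] (min_width=9, slack=6)
Line 4: ['keyboard', 'dog'] (min_width=12, slack=3)
Line 5: ['are', 'bee', 'how', 'car'] (min_width=15, slack=0)
Line 6: ['and', 'fruit'] (min_width=9, slack=6)
Line 7: ['forest', 'small'] (min_width=12, slack=3)
Line 8: ['how'] (min_width=3, slack=12)

Answer: cup make stone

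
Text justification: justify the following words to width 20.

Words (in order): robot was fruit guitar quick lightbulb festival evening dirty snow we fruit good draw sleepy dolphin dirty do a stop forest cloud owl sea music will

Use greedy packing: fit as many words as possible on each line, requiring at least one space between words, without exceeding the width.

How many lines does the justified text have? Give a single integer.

Line 1: ['robot', 'was', 'fruit'] (min_width=15, slack=5)
Line 2: ['guitar', 'quick'] (min_width=12, slack=8)
Line 3: ['lightbulb', 'festival'] (min_width=18, slack=2)
Line 4: ['evening', 'dirty', 'snow'] (min_width=18, slack=2)
Line 5: ['we', 'fruit', 'good', 'draw'] (min_width=18, slack=2)
Line 6: ['sleepy', 'dolphin', 'dirty'] (min_width=20, slack=0)
Line 7: ['do', 'a', 'stop', 'forest'] (min_width=16, slack=4)
Line 8: ['cloud', 'owl', 'sea', 'music'] (min_width=19, slack=1)
Line 9: ['will'] (min_width=4, slack=16)
Total lines: 9

Answer: 9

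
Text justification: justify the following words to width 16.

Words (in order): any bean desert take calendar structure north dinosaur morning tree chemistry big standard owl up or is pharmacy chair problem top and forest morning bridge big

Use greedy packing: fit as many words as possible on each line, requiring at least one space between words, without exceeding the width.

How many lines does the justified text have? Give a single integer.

Answer: 11

Derivation:
Line 1: ['any', 'bean', 'desert'] (min_width=15, slack=1)
Line 2: ['take', 'calendar'] (min_width=13, slack=3)
Line 3: ['structure', 'north'] (min_width=15, slack=1)
Line 4: ['dinosaur', 'morning'] (min_width=16, slack=0)
Line 5: ['tree', 'chemistry'] (min_width=14, slack=2)
Line 6: ['big', 'standard', 'owl'] (min_width=16, slack=0)
Line 7: ['up', 'or', 'is'] (min_width=8, slack=8)
Line 8: ['pharmacy', 'chair'] (min_width=14, slack=2)
Line 9: ['problem', 'top', 'and'] (min_width=15, slack=1)
Line 10: ['forest', 'morning'] (min_width=14, slack=2)
Line 11: ['bridge', 'big'] (min_width=10, slack=6)
Total lines: 11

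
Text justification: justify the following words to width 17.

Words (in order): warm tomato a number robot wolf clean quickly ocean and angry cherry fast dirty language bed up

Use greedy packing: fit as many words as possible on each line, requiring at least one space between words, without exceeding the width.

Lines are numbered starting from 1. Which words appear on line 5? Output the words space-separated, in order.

Answer: cherry fast dirty

Derivation:
Line 1: ['warm', 'tomato', 'a'] (min_width=13, slack=4)
Line 2: ['number', 'robot', 'wolf'] (min_width=17, slack=0)
Line 3: ['clean', 'quickly'] (min_width=13, slack=4)
Line 4: ['ocean', 'and', 'angry'] (min_width=15, slack=2)
Line 5: ['cherry', 'fast', 'dirty'] (min_width=17, slack=0)
Line 6: ['language', 'bed', 'up'] (min_width=15, slack=2)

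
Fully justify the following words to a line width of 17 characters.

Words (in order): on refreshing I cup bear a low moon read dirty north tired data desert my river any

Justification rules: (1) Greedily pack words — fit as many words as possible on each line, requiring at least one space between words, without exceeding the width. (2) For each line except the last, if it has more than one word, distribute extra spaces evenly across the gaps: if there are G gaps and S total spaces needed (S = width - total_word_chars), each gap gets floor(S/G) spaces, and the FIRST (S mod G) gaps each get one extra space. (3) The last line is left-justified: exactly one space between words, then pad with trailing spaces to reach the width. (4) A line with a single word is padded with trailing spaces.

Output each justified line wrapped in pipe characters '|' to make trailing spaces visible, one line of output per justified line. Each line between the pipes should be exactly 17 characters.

Answer: |on  refreshing  I|
|cup  bear  a  low|
|moon  read  dirty|
|north  tired data|
|desert  my  river|
|any              |

Derivation:
Line 1: ['on', 'refreshing', 'I'] (min_width=15, slack=2)
Line 2: ['cup', 'bear', 'a', 'low'] (min_width=14, slack=3)
Line 3: ['moon', 'read', 'dirty'] (min_width=15, slack=2)
Line 4: ['north', 'tired', 'data'] (min_width=16, slack=1)
Line 5: ['desert', 'my', 'river'] (min_width=15, slack=2)
Line 6: ['any'] (min_width=3, slack=14)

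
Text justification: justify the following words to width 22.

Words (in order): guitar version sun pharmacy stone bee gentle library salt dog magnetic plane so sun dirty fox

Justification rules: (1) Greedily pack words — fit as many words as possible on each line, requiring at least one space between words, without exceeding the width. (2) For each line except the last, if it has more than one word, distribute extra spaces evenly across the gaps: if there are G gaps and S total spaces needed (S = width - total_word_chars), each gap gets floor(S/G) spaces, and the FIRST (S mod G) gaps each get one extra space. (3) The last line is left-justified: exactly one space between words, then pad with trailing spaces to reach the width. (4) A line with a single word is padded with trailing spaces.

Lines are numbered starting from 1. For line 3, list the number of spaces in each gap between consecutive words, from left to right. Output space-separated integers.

Answer: 3 2

Derivation:
Line 1: ['guitar', 'version', 'sun'] (min_width=18, slack=4)
Line 2: ['pharmacy', 'stone', 'bee'] (min_width=18, slack=4)
Line 3: ['gentle', 'library', 'salt'] (min_width=19, slack=3)
Line 4: ['dog', 'magnetic', 'plane', 'so'] (min_width=21, slack=1)
Line 5: ['sun', 'dirty', 'fox'] (min_width=13, slack=9)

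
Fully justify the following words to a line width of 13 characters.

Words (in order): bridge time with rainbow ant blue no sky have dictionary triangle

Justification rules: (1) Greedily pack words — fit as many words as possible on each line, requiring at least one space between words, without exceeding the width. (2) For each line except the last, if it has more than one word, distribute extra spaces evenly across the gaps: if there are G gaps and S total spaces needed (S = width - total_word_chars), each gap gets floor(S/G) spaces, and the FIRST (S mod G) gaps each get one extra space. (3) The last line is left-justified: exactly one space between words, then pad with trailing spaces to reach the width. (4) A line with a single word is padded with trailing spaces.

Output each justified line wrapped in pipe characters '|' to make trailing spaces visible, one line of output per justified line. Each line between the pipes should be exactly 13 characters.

Line 1: ['bridge', 'time'] (min_width=11, slack=2)
Line 2: ['with', 'rainbow'] (min_width=12, slack=1)
Line 3: ['ant', 'blue', 'no'] (min_width=11, slack=2)
Line 4: ['sky', 'have'] (min_width=8, slack=5)
Line 5: ['dictionary'] (min_width=10, slack=3)
Line 6: ['triangle'] (min_width=8, slack=5)

Answer: |bridge   time|
|with  rainbow|
|ant  blue  no|
|sky      have|
|dictionary   |
|triangle     |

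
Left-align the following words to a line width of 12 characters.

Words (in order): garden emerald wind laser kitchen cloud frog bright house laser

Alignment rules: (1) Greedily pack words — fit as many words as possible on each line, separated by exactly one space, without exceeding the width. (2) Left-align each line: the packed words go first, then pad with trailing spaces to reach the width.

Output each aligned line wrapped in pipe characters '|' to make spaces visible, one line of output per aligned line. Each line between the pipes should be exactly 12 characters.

Answer: |garden      |
|emerald wind|
|laser       |
|kitchen     |
|cloud frog  |
|bright house|
|laser       |

Derivation:
Line 1: ['garden'] (min_width=6, slack=6)
Line 2: ['emerald', 'wind'] (min_width=12, slack=0)
Line 3: ['laser'] (min_width=5, slack=7)
Line 4: ['kitchen'] (min_width=7, slack=5)
Line 5: ['cloud', 'frog'] (min_width=10, slack=2)
Line 6: ['bright', 'house'] (min_width=12, slack=0)
Line 7: ['laser'] (min_width=5, slack=7)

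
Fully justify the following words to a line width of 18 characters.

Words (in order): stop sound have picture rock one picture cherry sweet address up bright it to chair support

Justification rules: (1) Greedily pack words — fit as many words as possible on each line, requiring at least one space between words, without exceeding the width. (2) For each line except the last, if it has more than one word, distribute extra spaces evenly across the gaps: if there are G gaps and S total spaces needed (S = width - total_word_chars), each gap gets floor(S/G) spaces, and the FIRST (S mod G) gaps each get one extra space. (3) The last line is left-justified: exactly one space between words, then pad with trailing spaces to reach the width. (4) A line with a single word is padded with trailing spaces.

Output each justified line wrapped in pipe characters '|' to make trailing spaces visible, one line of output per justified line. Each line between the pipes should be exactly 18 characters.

Line 1: ['stop', 'sound', 'have'] (min_width=15, slack=3)
Line 2: ['picture', 'rock', 'one'] (min_width=16, slack=2)
Line 3: ['picture', 'cherry'] (min_width=14, slack=4)
Line 4: ['sweet', 'address', 'up'] (min_width=16, slack=2)
Line 5: ['bright', 'it', 'to', 'chair'] (min_width=18, slack=0)
Line 6: ['support'] (min_width=7, slack=11)

Answer: |stop   sound  have|
|picture  rock  one|
|picture     cherry|
|sweet  address  up|
|bright it to chair|
|support           |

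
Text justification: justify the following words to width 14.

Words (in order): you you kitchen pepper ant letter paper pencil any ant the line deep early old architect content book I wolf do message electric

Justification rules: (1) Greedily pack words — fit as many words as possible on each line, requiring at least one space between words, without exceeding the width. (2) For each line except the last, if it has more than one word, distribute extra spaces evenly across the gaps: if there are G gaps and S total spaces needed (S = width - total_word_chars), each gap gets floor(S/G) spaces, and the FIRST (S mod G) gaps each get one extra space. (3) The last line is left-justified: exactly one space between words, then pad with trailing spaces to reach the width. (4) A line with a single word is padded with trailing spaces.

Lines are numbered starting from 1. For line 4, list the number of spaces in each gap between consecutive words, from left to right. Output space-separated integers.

Line 1: ['you', 'you'] (min_width=7, slack=7)
Line 2: ['kitchen', 'pepper'] (min_width=14, slack=0)
Line 3: ['ant', 'letter'] (min_width=10, slack=4)
Line 4: ['paper', 'pencil'] (min_width=12, slack=2)
Line 5: ['any', 'ant', 'the'] (min_width=11, slack=3)
Line 6: ['line', 'deep'] (min_width=9, slack=5)
Line 7: ['early', 'old'] (min_width=9, slack=5)
Line 8: ['architect'] (min_width=9, slack=5)
Line 9: ['content', 'book', 'I'] (min_width=14, slack=0)
Line 10: ['wolf', 'do'] (min_width=7, slack=7)
Line 11: ['message'] (min_width=7, slack=7)
Line 12: ['electric'] (min_width=8, slack=6)

Answer: 3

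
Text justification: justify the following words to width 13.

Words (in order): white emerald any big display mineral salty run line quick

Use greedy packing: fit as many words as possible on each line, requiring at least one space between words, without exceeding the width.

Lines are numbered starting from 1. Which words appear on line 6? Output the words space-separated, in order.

Answer: quick

Derivation:
Line 1: ['white', 'emerald'] (min_width=13, slack=0)
Line 2: ['any', 'big'] (min_width=7, slack=6)
Line 3: ['display'] (min_width=7, slack=6)
Line 4: ['mineral', 'salty'] (min_width=13, slack=0)
Line 5: ['run', 'line'] (min_width=8, slack=5)
Line 6: ['quick'] (min_width=5, slack=8)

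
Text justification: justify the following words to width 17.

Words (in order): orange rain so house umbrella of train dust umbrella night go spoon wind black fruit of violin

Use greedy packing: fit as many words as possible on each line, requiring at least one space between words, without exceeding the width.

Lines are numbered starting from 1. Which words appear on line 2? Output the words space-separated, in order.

Line 1: ['orange', 'rain', 'so'] (min_width=14, slack=3)
Line 2: ['house', 'umbrella', 'of'] (min_width=17, slack=0)
Line 3: ['train', 'dust'] (min_width=10, slack=7)
Line 4: ['umbrella', 'night', 'go'] (min_width=17, slack=0)
Line 5: ['spoon', 'wind', 'black'] (min_width=16, slack=1)
Line 6: ['fruit', 'of', 'violin'] (min_width=15, slack=2)

Answer: house umbrella of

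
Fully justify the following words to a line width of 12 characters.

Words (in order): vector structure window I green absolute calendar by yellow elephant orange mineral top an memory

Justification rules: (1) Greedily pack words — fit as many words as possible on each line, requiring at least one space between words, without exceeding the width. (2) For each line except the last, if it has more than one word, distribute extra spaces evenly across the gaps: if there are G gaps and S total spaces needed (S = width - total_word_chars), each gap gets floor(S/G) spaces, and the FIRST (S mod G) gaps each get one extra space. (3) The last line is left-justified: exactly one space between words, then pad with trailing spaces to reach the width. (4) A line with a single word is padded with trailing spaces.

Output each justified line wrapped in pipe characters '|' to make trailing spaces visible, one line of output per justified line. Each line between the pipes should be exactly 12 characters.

Answer: |vector      |
|structure   |
|window     I|
|green       |
|absolute    |
|calendar  by|
|yellow      |
|elephant    |
|orange      |
|mineral  top|
|an memory   |

Derivation:
Line 1: ['vector'] (min_width=6, slack=6)
Line 2: ['structure'] (min_width=9, slack=3)
Line 3: ['window', 'I'] (min_width=8, slack=4)
Line 4: ['green'] (min_width=5, slack=7)
Line 5: ['absolute'] (min_width=8, slack=4)
Line 6: ['calendar', 'by'] (min_width=11, slack=1)
Line 7: ['yellow'] (min_width=6, slack=6)
Line 8: ['elephant'] (min_width=8, slack=4)
Line 9: ['orange'] (min_width=6, slack=6)
Line 10: ['mineral', 'top'] (min_width=11, slack=1)
Line 11: ['an', 'memory'] (min_width=9, slack=3)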